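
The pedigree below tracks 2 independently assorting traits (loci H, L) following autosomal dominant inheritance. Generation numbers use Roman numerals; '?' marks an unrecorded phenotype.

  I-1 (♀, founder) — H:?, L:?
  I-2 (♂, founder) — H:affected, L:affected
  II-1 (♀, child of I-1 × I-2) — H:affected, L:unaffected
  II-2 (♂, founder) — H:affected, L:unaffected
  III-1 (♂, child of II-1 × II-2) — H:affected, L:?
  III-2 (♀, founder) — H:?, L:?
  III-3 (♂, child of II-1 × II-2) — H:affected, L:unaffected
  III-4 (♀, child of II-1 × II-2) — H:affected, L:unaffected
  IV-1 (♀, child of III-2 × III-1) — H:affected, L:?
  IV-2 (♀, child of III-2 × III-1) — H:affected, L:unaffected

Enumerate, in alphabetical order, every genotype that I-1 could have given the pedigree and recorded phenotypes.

H/I-1 ? ·: hh|Hh|HH
H/I-2 aff ·: Hh|HH
H/II-1 aff I-1×I-2: Hh|HH
H/II-2 aff ·: Hh|HH
H/III-1 aff II-1×II-2: Hh|HH
H/III-2 ? ·: hh|Hh|HH
H/III-3 aff II-1×II-2: Hh|HH
H/III-4 aff II-1×II-2: Hh|HH
H/IV-1 aff III-2×III-1: Hh|HH
H/IV-2 aff III-2×III-1: Hh|HH
⇒ H over [I-1,I-2,II-1,II-2,III-1,III-2,III-3,III-4,IV-1,IV-2]: 864 consistent
L/I-1 ? ·: ll|Ll
L/I-2 aff ·: Ll
L/II-1 un I-1×I-2: ll
L/II-2 un ·: ll
L/III-1 ? II-1×II-2: ll
L/III-2 ? ·: ll|Ll
L/III-3 un II-1×II-2: ll
L/III-4 un II-1×II-2: ll
L/IV-1 ? III-2×III-1: ll|Ll
L/IV-2 un III-2×III-1: ll
⇒ L over [I-1,I-2,II-1,II-2,III-1,III-2,III-3,III-4,IV-1,IV-2]: 6 consistent

I-1 ∈ {HH Ll, HH ll, Hh Ll, Hh ll, hh Ll, hh ll}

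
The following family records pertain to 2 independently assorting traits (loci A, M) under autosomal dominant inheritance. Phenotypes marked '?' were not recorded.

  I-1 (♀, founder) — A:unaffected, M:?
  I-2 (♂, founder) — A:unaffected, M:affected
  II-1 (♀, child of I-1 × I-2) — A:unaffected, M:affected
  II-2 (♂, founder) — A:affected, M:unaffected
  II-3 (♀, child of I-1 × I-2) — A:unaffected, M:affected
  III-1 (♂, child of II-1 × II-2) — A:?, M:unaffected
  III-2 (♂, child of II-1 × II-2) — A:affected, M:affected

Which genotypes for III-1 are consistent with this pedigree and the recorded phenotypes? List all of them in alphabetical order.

III-1 ∈ {Aa mm, aa mm}

A/I-1 un ·: aa
A/I-2 un ·: aa
A/II-1 un I-1×I-2: aa
A/II-2 aff ·: Aa|AA
A/II-3 un I-1×I-2: aa
A/III-1 ? II-1×II-2: aa|Aa
A/III-2 aff II-1×II-2: Aa
⇒ A over [I-1,I-2,II-1,II-2,II-3,III-1,III-2]: 3 consistent
M/I-1 ? ·: mm|Mm|MM
M/I-2 aff ·: Mm|MM
M/II-1 aff I-1×I-2: Mm
M/II-2 un ·: mm
M/II-3 aff I-1×I-2: Mm|MM
M/III-1 un II-1×II-2: mm
M/III-2 aff II-1×II-2: Mm
⇒ M over [I-1,I-2,II-1,II-2,II-3,III-1,III-2]: 8 consistent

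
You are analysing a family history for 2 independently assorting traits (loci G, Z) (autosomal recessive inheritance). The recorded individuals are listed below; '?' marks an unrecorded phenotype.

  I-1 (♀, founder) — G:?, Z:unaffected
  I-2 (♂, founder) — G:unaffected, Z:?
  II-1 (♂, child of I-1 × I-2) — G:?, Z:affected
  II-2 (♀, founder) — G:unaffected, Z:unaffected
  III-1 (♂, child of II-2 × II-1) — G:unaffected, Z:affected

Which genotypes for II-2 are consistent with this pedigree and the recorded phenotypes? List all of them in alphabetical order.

II-2 ∈ {GG Zz, Gg Zz}

G/I-1 ? ·: GG|Gg|gg
G/I-2 un ·: GG|Gg
G/II-1 ? I-1×I-2: GG|Gg|gg
G/II-2 un ·: GG|Gg
G/III-1 un II-2×II-1: GG|Gg
⇒ G over [I-1,I-2,II-1,II-2,III-1]: 36 consistent
Z/I-1 un ·: Zz
Z/I-2 ? ·: Zz|zz
Z/II-1 aff I-1×I-2: zz
Z/II-2 un ·: Zz
Z/III-1 aff II-2×II-1: zz
⇒ Z over [I-1,I-2,II-1,II-2,III-1]: 2 consistent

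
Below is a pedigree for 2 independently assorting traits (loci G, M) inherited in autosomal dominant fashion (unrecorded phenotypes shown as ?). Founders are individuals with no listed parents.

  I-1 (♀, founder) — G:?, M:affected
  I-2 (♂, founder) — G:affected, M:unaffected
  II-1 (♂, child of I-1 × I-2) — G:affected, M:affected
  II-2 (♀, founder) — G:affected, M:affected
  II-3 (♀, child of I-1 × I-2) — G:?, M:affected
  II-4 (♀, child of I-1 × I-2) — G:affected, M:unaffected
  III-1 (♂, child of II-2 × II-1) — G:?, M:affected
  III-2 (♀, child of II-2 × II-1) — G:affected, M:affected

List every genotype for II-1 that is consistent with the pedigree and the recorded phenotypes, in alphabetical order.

G/I-1 ? ·: gg|Gg|GG
G/I-2 aff ·: Gg|GG
G/II-1 aff I-1×I-2: Gg|GG
G/II-2 aff ·: Gg|GG
G/II-3 ? I-1×I-2: gg|Gg|GG
G/II-4 aff I-1×I-2: Gg|GG
G/III-1 ? II-2×II-1: gg|Gg|GG
G/III-2 aff II-2×II-1: Gg|GG
⇒ G over [I-1,I-2,II-1,II-2,II-3,II-4,III-1,III-2]: 245 consistent
M/I-1 aff ·: Mm
M/I-2 un ·: mm
M/II-1 aff I-1×I-2: Mm
M/II-2 aff ·: Mm|MM
M/II-3 aff I-1×I-2: Mm
M/II-4 un I-1×I-2: mm
M/III-1 aff II-2×II-1: Mm|MM
M/III-2 aff II-2×II-1: Mm|MM
⇒ M over [I-1,I-2,II-1,II-2,II-3,II-4,III-1,III-2]: 8 consistent

II-1 ∈ {GG Mm, Gg Mm}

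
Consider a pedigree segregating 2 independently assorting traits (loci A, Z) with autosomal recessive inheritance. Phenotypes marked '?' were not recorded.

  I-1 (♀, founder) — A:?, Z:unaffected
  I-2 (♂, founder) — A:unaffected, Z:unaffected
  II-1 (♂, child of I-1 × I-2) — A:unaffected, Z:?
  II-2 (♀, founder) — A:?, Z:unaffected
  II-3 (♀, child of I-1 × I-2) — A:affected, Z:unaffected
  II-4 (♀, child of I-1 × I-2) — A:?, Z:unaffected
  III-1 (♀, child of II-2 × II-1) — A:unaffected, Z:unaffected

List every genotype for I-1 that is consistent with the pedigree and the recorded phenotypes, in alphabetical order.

I-1 ∈ {Aa ZZ, Aa Zz, aa ZZ, aa Zz}

A/I-1 ? ·: Aa|aa
A/I-2 un ·: Aa
A/II-1 un I-1×I-2: AA|Aa
A/II-2 ? ·: AA|Aa|aa
A/II-3 aff I-1×I-2: aa
A/II-4 ? I-1×I-2: AA|Aa|aa
A/III-1 un II-2×II-1: AA|Aa
⇒ A over [I-1,I-2,II-1,II-2,II-3,II-4,III-1]: 37 consistent
Z/I-1 un ·: ZZ|Zz
Z/I-2 un ·: ZZ|Zz
Z/II-1 ? I-1×I-2: ZZ|Zz|zz
Z/II-2 un ·: ZZ|Zz
Z/II-3 un I-1×I-2: ZZ|Zz
Z/II-4 un I-1×I-2: ZZ|Zz
Z/III-1 un II-2×II-1: ZZ|Zz
⇒ Z over [I-1,I-2,II-1,II-2,II-3,II-4,III-1]: 95 consistent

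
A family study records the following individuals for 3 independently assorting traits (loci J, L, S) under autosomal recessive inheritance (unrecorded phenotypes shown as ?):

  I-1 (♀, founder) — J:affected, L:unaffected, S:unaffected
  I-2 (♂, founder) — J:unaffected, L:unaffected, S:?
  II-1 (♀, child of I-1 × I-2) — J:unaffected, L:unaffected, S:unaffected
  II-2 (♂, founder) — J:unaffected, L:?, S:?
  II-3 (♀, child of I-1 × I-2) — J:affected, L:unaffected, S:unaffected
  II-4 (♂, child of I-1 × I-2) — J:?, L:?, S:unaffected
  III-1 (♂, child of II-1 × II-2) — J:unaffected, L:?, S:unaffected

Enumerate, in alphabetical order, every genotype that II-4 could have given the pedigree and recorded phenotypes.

J/I-1 aff ·: jj
J/I-2 un ·: Jj
J/II-1 un I-1×I-2: Jj
J/II-2 un ·: JJ|Jj
J/II-3 aff I-1×I-2: jj
J/II-4 ? I-1×I-2: Jj|jj
J/III-1 un II-1×II-2: JJ|Jj
⇒ J over [I-1,I-2,II-1,II-2,II-3,II-4,III-1]: 8 consistent
L/I-1 un ·: LL|Ll
L/I-2 un ·: LL|Ll
L/II-1 un I-1×I-2: LL|Ll
L/II-2 ? ·: LL|Ll|ll
L/II-3 un I-1×I-2: LL|Ll
L/II-4 ? I-1×I-2: LL|Ll|ll
L/III-1 ? II-1×II-2: LL|Ll|ll
⇒ L over [I-1,I-2,II-1,II-2,II-3,II-4,III-1]: 158 consistent
S/I-1 un ·: SS|Ss
S/I-2 ? ·: SS|Ss|ss
S/II-1 un I-1×I-2: SS|Ss
S/II-2 ? ·: SS|Ss|ss
S/II-3 un I-1×I-2: SS|Ss
S/II-4 un I-1×I-2: SS|Ss
S/III-1 un II-1×II-2: SS|Ss
⇒ S over [I-1,I-2,II-1,II-2,II-3,II-4,III-1]: 122 consistent

II-4 ∈ {Jj LL SS, Jj LL Ss, Jj Ll SS, Jj Ll Ss, Jj ll SS, Jj ll Ss, jj LL SS, jj LL Ss, jj Ll SS, jj Ll Ss, jj ll SS, jj ll Ss}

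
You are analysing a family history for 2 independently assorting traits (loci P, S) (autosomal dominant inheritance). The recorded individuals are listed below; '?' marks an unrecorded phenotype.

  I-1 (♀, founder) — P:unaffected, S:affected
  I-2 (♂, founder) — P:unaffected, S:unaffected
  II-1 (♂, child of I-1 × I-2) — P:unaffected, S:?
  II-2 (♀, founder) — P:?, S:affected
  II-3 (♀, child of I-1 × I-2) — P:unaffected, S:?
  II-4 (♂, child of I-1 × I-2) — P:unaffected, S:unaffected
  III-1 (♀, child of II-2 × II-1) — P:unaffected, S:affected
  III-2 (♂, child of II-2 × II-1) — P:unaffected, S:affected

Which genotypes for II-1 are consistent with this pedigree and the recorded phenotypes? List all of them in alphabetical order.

P/I-1 un ·: pp
P/I-2 un ·: pp
P/II-1 un I-1×I-2: pp
P/II-2 ? ·: pp|Pp
P/II-3 un I-1×I-2: pp
P/II-4 un I-1×I-2: pp
P/III-1 un II-2×II-1: pp
P/III-2 un II-2×II-1: pp
⇒ P over [I-1,I-2,II-1,II-2,II-3,II-4,III-1,III-2]: 2 consistent
S/I-1 aff ·: Ss
S/I-2 un ·: ss
S/II-1 ? I-1×I-2: ss|Ss
S/II-2 aff ·: Ss|SS
S/II-3 ? I-1×I-2: ss|Ss
S/II-4 un I-1×I-2: ss
S/III-1 aff II-2×II-1: Ss|SS
S/III-2 aff II-2×II-1: Ss|SS
⇒ S over [I-1,I-2,II-1,II-2,II-3,II-4,III-1,III-2]: 20 consistent

II-1 ∈ {pp Ss, pp ss}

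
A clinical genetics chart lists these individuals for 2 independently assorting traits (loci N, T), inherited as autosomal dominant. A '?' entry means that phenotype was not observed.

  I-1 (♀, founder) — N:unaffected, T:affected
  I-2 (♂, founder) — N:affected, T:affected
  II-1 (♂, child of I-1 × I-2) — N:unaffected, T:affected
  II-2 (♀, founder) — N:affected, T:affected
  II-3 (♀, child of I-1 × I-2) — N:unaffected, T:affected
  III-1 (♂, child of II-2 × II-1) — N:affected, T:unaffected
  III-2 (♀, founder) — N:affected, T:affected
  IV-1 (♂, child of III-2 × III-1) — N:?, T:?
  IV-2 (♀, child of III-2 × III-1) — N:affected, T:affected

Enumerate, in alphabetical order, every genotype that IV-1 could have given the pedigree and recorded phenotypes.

IV-1 ∈ {NN Tt, NN tt, Nn Tt, Nn tt, nn Tt, nn tt}

N/I-1 un ·: nn
N/I-2 aff ·: Nn
N/II-1 un I-1×I-2: nn
N/II-2 aff ·: Nn|NN
N/II-3 un I-1×I-2: nn
N/III-1 aff II-2×II-1: Nn
N/III-2 aff ·: Nn|NN
N/IV-1 ? III-2×III-1: nn|Nn|NN
N/IV-2 aff III-2×III-1: Nn|NN
⇒ N over [I-1,I-2,II-1,II-2,II-3,III-1,III-2,IV-1,IV-2]: 20 consistent
T/I-1 aff ·: Tt|TT
T/I-2 aff ·: Tt|TT
T/II-1 aff I-1×I-2: Tt
T/II-2 aff ·: Tt
T/II-3 aff I-1×I-2: Tt|TT
T/III-1 un II-2×II-1: tt
T/III-2 aff ·: Tt|TT
T/IV-1 ? III-2×III-1: tt|Tt
T/IV-2 aff III-2×III-1: Tt
⇒ T over [I-1,I-2,II-1,II-2,II-3,III-1,III-2,IV-1,IV-2]: 18 consistent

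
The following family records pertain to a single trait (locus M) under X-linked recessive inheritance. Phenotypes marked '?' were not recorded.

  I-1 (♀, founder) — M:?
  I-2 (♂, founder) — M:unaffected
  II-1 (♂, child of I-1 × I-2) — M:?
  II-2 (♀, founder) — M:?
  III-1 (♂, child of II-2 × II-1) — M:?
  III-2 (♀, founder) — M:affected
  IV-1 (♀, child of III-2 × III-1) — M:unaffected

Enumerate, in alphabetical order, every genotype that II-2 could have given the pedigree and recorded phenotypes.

M/I-1 ? ·: X^MX^M|X^MX^m|X^mX^m
M/I-2 un ·: X^MY
M/II-1 ? I-1×I-2: X^MY|X^mY
M/II-2 ? ·: X^MX^M|X^MX^m
M/III-1 ? II-2×II-1: X^MY
M/III-2 aff ·: X^mX^m
M/IV-1 un III-2×III-1: X^MX^m
⇒ M over [I-1,I-2,II-1,II-2,III-1,III-2,IV-1]: 8 consistent

II-2 ∈ {X^MX^M, X^MX^m}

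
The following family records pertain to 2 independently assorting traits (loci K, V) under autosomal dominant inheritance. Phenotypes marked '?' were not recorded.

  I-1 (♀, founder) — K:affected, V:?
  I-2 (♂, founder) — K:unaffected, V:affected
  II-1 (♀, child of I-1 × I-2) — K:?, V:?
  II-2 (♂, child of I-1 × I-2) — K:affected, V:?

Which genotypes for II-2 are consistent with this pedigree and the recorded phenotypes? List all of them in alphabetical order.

II-2 ∈ {Kk VV, Kk Vv, Kk vv}

K/I-1 aff ·: Kk|KK
K/I-2 un ·: kk
K/II-1 ? I-1×I-2: kk|Kk
K/II-2 aff I-1×I-2: Kk
⇒ K over [I-1,I-2,II-1,II-2]: 3 consistent
V/I-1 ? ·: vv|Vv|VV
V/I-2 aff ·: Vv|VV
V/II-1 ? I-1×I-2: vv|Vv|VV
V/II-2 ? I-1×I-2: vv|Vv|VV
⇒ V over [I-1,I-2,II-1,II-2]: 23 consistent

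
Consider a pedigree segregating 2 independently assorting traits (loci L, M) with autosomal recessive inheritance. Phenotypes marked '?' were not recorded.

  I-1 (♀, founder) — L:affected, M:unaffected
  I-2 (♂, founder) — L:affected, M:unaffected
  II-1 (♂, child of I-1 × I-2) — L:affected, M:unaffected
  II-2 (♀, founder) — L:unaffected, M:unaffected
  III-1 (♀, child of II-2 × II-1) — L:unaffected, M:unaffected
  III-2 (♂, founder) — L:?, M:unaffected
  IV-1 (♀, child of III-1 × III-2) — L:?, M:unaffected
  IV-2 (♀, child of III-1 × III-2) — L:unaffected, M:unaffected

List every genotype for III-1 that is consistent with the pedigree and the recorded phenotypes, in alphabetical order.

L/I-1 aff ·: ll
L/I-2 aff ·: ll
L/II-1 aff I-1×I-2: ll
L/II-2 un ·: LL|Ll
L/III-1 un II-2×II-1: Ll
L/III-2 ? ·: LL|Ll|ll
L/IV-1 ? III-1×III-2: LL|Ll|ll
L/IV-2 un III-1×III-2: LL|Ll
⇒ L over [I-1,I-2,II-1,II-2,III-1,III-2,IV-1,IV-2]: 24 consistent
M/I-1 un ·: MM|Mm
M/I-2 un ·: MM|Mm
M/II-1 un I-1×I-2: MM|Mm
M/II-2 un ·: MM|Mm
M/III-1 un II-2×II-1: MM|Mm
M/III-2 un ·: MM|Mm
M/IV-1 un III-1×III-2: MM|Mm
M/IV-2 un III-1×III-2: MM|Mm
⇒ M over [I-1,I-2,II-1,II-2,III-1,III-2,IV-1,IV-2]: 150 consistent

III-1 ∈ {Ll MM, Ll Mm}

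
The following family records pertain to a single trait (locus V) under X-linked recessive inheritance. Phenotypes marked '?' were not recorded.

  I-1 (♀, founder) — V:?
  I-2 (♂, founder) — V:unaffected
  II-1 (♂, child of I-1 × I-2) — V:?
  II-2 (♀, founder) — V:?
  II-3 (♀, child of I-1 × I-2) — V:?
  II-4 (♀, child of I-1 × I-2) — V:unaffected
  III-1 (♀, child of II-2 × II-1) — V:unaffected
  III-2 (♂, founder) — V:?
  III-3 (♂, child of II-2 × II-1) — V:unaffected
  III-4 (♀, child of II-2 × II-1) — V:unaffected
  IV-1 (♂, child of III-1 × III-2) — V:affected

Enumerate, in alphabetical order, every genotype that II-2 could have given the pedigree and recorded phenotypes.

V/I-1 ? ·: X^VX^V|X^VX^v|X^vX^v
V/I-2 un ·: X^VY
V/II-1 ? I-1×I-2: X^VY|X^vY
V/II-2 ? ·: X^VX^V|X^VX^v
V/II-3 ? I-1×I-2: X^VX^V|X^VX^v
V/II-4 un I-1×I-2: X^VX^V|X^VX^v
V/III-1 un II-2×II-1: X^VX^v
V/III-2 ? ·: X^VY|X^vY
V/III-3 un II-2×II-1: X^VY
V/III-4 un II-2×II-1: X^VX^V|X^VX^v
V/IV-1 aff III-1×III-2: X^vY
⇒ V over [I-1,I-2,II-1,II-2,II-3,II-4,III-1,III-2,III-3,III-4,IV-1]: 40 consistent

II-2 ∈ {X^VX^V, X^VX^v}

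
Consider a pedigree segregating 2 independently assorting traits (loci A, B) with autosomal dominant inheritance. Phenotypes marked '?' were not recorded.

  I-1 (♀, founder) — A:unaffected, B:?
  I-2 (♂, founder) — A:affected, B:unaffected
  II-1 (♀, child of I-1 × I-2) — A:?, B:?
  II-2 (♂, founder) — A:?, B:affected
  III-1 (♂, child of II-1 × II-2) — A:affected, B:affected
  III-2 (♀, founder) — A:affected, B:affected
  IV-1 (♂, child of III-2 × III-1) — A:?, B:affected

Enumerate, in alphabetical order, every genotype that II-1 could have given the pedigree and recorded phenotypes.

II-1 ∈ {Aa Bb, Aa bb, aa Bb, aa bb}

A/I-1 un ·: aa
A/I-2 aff ·: Aa|AA
A/II-1 ? I-1×I-2: aa|Aa
A/II-2 ? ·: aa|Aa|AA
A/III-1 aff II-1×II-2: Aa|AA
A/III-2 aff ·: Aa|AA
A/IV-1 ? III-2×III-1: aa|Aa|AA
⇒ A over [I-1,I-2,II-1,II-2,III-1,III-2,IV-1]: 52 consistent
B/I-1 ? ·: bb|Bb|BB
B/I-2 un ·: bb
B/II-1 ? I-1×I-2: bb|Bb
B/II-2 aff ·: Bb|BB
B/III-1 aff II-1×II-2: Bb|BB
B/III-2 aff ·: Bb|BB
B/IV-1 aff III-2×III-1: Bb|BB
⇒ B over [I-1,I-2,II-1,II-2,III-1,III-2,IV-1]: 44 consistent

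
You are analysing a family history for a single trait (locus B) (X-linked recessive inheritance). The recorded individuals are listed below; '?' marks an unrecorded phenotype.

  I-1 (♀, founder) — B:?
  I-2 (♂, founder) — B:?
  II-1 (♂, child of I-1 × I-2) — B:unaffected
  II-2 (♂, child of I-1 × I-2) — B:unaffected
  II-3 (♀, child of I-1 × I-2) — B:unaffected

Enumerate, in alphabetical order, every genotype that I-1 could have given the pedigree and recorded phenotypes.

B/I-1 ? ·: X^BX^B|X^BX^b
B/I-2 ? ·: X^BY|X^bY
B/II-1 un I-1×I-2: X^BY
B/II-2 un I-1×I-2: X^BY
B/II-3 un I-1×I-2: X^BX^B|X^BX^b
⇒ B over [I-1,I-2,II-1,II-2,II-3]: 5 consistent

I-1 ∈ {X^BX^B, X^BX^b}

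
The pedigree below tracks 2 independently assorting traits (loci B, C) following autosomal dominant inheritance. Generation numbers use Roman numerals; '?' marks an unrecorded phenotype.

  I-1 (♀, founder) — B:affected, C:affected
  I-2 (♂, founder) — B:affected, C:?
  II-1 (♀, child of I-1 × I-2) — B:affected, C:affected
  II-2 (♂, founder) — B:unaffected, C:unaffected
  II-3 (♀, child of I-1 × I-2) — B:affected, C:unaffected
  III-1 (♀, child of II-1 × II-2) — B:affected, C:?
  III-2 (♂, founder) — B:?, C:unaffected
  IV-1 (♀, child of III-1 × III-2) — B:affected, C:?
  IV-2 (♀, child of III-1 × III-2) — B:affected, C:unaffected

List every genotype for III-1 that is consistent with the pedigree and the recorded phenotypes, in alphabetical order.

III-1 ∈ {Bb Cc, Bb cc}

B/I-1 aff ·: Bb|BB
B/I-2 aff ·: Bb|BB
B/II-1 aff I-1×I-2: Bb|BB
B/II-2 un ·: bb
B/II-3 aff I-1×I-2: Bb|BB
B/III-1 aff II-1×II-2: Bb
B/III-2 ? ·: bb|Bb|BB
B/IV-1 aff III-1×III-2: Bb|BB
B/IV-2 aff III-1×III-2: Bb|BB
⇒ B over [I-1,I-2,II-1,II-2,II-3,III-1,III-2,IV-1,IV-2]: 117 consistent
C/I-1 aff ·: Cc
C/I-2 ? ·: cc|Cc
C/II-1 aff I-1×I-2: Cc|CC
C/II-2 un ·: cc
C/II-3 un I-1×I-2: cc
C/III-1 ? II-1×II-2: cc|Cc
C/III-2 un ·: cc
C/IV-1 ? III-1×III-2: cc|Cc
C/IV-2 un III-1×III-2: cc
⇒ C over [I-1,I-2,II-1,II-2,II-3,III-1,III-2,IV-1,IV-2]: 8 consistent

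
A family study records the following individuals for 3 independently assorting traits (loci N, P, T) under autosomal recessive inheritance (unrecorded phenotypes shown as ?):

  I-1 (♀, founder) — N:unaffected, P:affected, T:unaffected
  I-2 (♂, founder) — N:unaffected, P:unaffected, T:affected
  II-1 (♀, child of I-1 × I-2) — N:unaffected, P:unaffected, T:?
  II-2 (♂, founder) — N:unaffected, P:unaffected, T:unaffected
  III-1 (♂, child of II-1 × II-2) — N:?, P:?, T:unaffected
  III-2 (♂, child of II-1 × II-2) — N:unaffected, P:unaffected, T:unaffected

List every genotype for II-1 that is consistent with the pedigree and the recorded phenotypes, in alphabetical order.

N/I-1 un ·: NN|Nn
N/I-2 un ·: NN|Nn
N/II-1 un I-1×I-2: NN|Nn
N/II-2 un ·: NN|Nn
N/III-1 ? II-1×II-2: NN|Nn|nn
N/III-2 un II-1×II-2: NN|Nn
⇒ N over [I-1,I-2,II-1,II-2,III-1,III-2]: 50 consistent
P/I-1 aff ·: pp
P/I-2 un ·: PP|Pp
P/II-1 un I-1×I-2: Pp
P/II-2 un ·: PP|Pp
P/III-1 ? II-1×II-2: PP|Pp|pp
P/III-2 un II-1×II-2: PP|Pp
⇒ P over [I-1,I-2,II-1,II-2,III-1,III-2]: 20 consistent
T/I-1 un ·: TT|Tt
T/I-2 aff ·: tt
T/II-1 ? I-1×I-2: Tt|tt
T/II-2 un ·: TT|Tt
T/III-1 un II-1×II-2: TT|Tt
T/III-2 un II-1×II-2: TT|Tt
⇒ T over [I-1,I-2,II-1,II-2,III-1,III-2]: 18 consistent

II-1 ∈ {NN Pp Tt, NN Pp tt, Nn Pp Tt, Nn Pp tt}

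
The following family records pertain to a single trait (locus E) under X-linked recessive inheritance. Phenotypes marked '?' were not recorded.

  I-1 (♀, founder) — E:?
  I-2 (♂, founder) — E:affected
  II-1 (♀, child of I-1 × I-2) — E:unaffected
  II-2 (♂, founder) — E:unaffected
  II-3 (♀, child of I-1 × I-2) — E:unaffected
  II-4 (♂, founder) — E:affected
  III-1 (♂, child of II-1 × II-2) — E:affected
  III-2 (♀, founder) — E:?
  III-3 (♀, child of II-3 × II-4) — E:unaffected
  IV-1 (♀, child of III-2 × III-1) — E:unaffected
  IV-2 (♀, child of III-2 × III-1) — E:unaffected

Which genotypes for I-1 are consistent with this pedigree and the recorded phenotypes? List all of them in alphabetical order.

E/I-1 ? ·: X^EX^E|X^EX^e
E/I-2 aff ·: X^eY
E/II-1 un I-1×I-2: X^EX^e
E/II-2 un ·: X^EY
E/II-3 un I-1×I-2: X^EX^e
E/II-4 aff ·: X^eY
E/III-1 aff II-1×II-2: X^eY
E/III-2 ? ·: X^EX^E|X^EX^e
E/III-3 un II-3×II-4: X^EX^e
E/IV-1 un III-2×III-1: X^EX^e
E/IV-2 un III-2×III-1: X^EX^e
⇒ E over [I-1,I-2,II-1,II-2,II-3,II-4,III-1,III-2,III-3,IV-1,IV-2]: 4 consistent

I-1 ∈ {X^EX^E, X^EX^e}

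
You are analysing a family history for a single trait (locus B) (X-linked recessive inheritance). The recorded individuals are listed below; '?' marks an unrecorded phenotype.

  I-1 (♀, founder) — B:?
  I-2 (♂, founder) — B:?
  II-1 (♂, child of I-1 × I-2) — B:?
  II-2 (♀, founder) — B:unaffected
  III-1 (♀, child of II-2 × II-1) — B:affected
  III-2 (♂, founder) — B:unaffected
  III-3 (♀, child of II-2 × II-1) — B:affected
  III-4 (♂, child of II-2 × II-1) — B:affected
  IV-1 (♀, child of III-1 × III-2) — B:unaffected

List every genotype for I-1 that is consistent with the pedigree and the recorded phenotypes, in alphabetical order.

I-1 ∈ {X^BX^b, X^bX^b}

B/I-1 ? ·: X^BX^b|X^bX^b
B/I-2 ? ·: X^BY|X^bY
B/II-1 ? I-1×I-2: X^bY
B/II-2 un ·: X^BX^b
B/III-1 aff II-2×II-1: X^bX^b
B/III-2 un ·: X^BY
B/III-3 aff II-2×II-1: X^bX^b
B/III-4 aff II-2×II-1: X^bY
B/IV-1 un III-1×III-2: X^BX^b
⇒ B over [I-1,I-2,II-1,II-2,III-1,III-2,III-3,III-4,IV-1]: 4 consistent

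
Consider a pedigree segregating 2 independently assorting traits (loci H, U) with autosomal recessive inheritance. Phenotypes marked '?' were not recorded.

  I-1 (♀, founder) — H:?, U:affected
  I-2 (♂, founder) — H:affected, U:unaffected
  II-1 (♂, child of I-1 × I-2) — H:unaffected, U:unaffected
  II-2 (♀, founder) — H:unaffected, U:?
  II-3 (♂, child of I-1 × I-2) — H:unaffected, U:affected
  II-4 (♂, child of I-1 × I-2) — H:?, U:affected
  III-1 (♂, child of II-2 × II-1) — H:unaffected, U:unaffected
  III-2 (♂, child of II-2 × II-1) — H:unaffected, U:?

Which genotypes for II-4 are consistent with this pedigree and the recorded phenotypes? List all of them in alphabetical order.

II-4 ∈ {Hh uu, hh uu}

H/I-1 ? ·: HH|Hh
H/I-2 aff ·: hh
H/II-1 un I-1×I-2: Hh
H/II-2 un ·: HH|Hh
H/II-3 un I-1×I-2: Hh
H/II-4 ? I-1×I-2: Hh|hh
H/III-1 un II-2×II-1: HH|Hh
H/III-2 un II-2×II-1: HH|Hh
⇒ H over [I-1,I-2,II-1,II-2,II-3,II-4,III-1,III-2]: 24 consistent
U/I-1 aff ·: uu
U/I-2 un ·: Uu
U/II-1 un I-1×I-2: Uu
U/II-2 ? ·: UU|Uu|uu
U/II-3 aff I-1×I-2: uu
U/II-4 aff I-1×I-2: uu
U/III-1 un II-2×II-1: UU|Uu
U/III-2 ? II-2×II-1: UU|Uu|uu
⇒ U over [I-1,I-2,II-1,II-2,II-3,II-4,III-1,III-2]: 12 consistent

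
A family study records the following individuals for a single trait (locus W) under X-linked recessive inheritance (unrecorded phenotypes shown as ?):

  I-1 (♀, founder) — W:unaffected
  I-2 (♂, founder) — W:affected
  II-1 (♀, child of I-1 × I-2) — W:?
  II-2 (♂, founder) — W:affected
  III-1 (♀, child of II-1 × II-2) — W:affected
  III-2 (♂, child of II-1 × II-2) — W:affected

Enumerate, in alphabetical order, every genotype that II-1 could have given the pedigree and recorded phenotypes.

W/I-1 un ·: X^WX^W|X^WX^w
W/I-2 aff ·: X^wY
W/II-1 ? I-1×I-2: X^WX^w|X^wX^w
W/II-2 aff ·: X^wY
W/III-1 aff II-1×II-2: X^wX^w
W/III-2 aff II-1×II-2: X^wY
⇒ W over [I-1,I-2,II-1,II-2,III-1,III-2]: 3 consistent

II-1 ∈ {X^WX^w, X^wX^w}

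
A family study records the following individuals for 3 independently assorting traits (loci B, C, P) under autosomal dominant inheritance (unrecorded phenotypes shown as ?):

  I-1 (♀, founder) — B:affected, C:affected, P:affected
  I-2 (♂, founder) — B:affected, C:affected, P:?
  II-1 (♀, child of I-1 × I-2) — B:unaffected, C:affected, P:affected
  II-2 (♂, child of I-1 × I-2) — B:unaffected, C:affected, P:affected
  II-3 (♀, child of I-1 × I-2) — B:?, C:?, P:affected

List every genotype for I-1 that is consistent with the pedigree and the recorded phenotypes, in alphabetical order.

I-1 ∈ {Bb CC PP, Bb CC Pp, Bb Cc PP, Bb Cc Pp}

B/I-1 aff ·: Bb
B/I-2 aff ·: Bb
B/II-1 un I-1×I-2: bb
B/II-2 un I-1×I-2: bb
B/II-3 ? I-1×I-2: bb|Bb|BB
⇒ B over [I-1,I-2,II-1,II-2,II-3]: 3 consistent
C/I-1 aff ·: Cc|CC
C/I-2 aff ·: Cc|CC
C/II-1 aff I-1×I-2: Cc|CC
C/II-2 aff I-1×I-2: Cc|CC
C/II-3 ? I-1×I-2: cc|Cc|CC
⇒ C over [I-1,I-2,II-1,II-2,II-3]: 29 consistent
P/I-1 aff ·: Pp|PP
P/I-2 ? ·: pp|Pp|PP
P/II-1 aff I-1×I-2: Pp|PP
P/II-2 aff I-1×I-2: Pp|PP
P/II-3 aff I-1×I-2: Pp|PP
⇒ P over [I-1,I-2,II-1,II-2,II-3]: 27 consistent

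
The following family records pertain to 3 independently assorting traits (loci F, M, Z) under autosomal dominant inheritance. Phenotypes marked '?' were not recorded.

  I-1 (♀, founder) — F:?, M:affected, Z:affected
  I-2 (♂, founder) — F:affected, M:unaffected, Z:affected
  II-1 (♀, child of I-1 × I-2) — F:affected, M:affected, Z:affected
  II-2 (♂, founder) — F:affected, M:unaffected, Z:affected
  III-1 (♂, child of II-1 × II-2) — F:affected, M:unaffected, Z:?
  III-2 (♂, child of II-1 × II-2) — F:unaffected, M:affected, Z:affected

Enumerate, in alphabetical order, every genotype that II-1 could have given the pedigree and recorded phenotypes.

F/I-1 ? ·: ff|Ff|FF
F/I-2 aff ·: Ff|FF
F/II-1 aff I-1×I-2: Ff
F/II-2 aff ·: Ff
F/III-1 aff II-1×II-2: Ff|FF
F/III-2 un II-1×II-2: ff
⇒ F over [I-1,I-2,II-1,II-2,III-1,III-2]: 10 consistent
M/I-1 aff ·: Mm|MM
M/I-2 un ·: mm
M/II-1 aff I-1×I-2: Mm
M/II-2 un ·: mm
M/III-1 un II-1×II-2: mm
M/III-2 aff II-1×II-2: Mm
⇒ M over [I-1,I-2,II-1,II-2,III-1,III-2]: 2 consistent
Z/I-1 aff ·: Zz|ZZ
Z/I-2 aff ·: Zz|ZZ
Z/II-1 aff I-1×I-2: Zz|ZZ
Z/II-2 aff ·: Zz|ZZ
Z/III-1 ? II-1×II-2: zz|Zz|ZZ
Z/III-2 aff II-1×II-2: Zz|ZZ
⇒ Z over [I-1,I-2,II-1,II-2,III-1,III-2]: 50 consistent

II-1 ∈ {Ff Mm ZZ, Ff Mm Zz}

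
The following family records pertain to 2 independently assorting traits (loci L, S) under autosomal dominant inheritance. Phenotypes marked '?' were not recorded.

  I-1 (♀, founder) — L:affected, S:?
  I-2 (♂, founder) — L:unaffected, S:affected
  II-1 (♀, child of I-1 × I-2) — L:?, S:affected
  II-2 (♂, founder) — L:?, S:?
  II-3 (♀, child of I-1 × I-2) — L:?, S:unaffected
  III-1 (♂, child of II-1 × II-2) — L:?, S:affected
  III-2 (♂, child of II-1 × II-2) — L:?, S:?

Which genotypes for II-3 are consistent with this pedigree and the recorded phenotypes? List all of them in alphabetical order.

II-3 ∈ {Ll ss, ll ss}

L/I-1 aff ·: Ll|LL
L/I-2 un ·: ll
L/II-1 ? I-1×I-2: ll|Ll
L/II-2 ? ·: ll|Ll|LL
L/II-3 ? I-1×I-2: ll|Ll
L/III-1 ? II-1×II-2: ll|Ll|LL
L/III-2 ? II-1×II-2: ll|Ll|LL
⇒ L over [I-1,I-2,II-1,II-2,II-3,III-1,III-2]: 63 consistent
S/I-1 ? ·: ss|Ss
S/I-2 aff ·: Ss
S/II-1 aff I-1×I-2: Ss|SS
S/II-2 ? ·: ss|Ss|SS
S/II-3 un I-1×I-2: ss
S/III-1 aff II-1×II-2: Ss|SS
S/III-2 ? II-1×II-2: ss|Ss|SS
⇒ S over [I-1,I-2,II-1,II-2,II-3,III-1,III-2]: 30 consistent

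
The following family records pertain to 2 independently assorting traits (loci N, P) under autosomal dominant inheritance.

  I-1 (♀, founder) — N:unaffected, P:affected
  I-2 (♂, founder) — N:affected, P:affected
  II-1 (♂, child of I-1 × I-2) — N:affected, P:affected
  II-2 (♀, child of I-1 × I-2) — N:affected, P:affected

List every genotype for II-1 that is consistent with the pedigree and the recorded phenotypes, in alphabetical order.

II-1 ∈ {Nn PP, Nn Pp}

N/I-1 un ·: nn
N/I-2 aff ·: Nn|NN
N/II-1 aff I-1×I-2: Nn
N/II-2 aff I-1×I-2: Nn
⇒ N over [I-1,I-2,II-1,II-2]: 2 consistent
P/I-1 aff ·: Pp|PP
P/I-2 aff ·: Pp|PP
P/II-1 aff I-1×I-2: Pp|PP
P/II-2 aff I-1×I-2: Pp|PP
⇒ P over [I-1,I-2,II-1,II-2]: 13 consistent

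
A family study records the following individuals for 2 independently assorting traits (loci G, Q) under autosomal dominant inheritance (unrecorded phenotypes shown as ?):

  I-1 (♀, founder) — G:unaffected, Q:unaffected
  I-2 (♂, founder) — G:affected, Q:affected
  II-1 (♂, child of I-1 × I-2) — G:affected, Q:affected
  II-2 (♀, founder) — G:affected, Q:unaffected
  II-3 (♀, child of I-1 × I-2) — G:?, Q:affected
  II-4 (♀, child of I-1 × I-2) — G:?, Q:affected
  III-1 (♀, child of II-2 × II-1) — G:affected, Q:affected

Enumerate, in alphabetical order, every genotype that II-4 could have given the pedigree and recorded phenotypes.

G/I-1 un ·: gg
G/I-2 aff ·: Gg|GG
G/II-1 aff I-1×I-2: Gg
G/II-2 aff ·: Gg|GG
G/II-3 ? I-1×I-2: gg|Gg
G/II-4 ? I-1×I-2: gg|Gg
G/III-1 aff II-2×II-1: Gg|GG
⇒ G over [I-1,I-2,II-1,II-2,II-3,II-4,III-1]: 20 consistent
Q/I-1 un ·: qq
Q/I-2 aff ·: Qq|QQ
Q/II-1 aff I-1×I-2: Qq
Q/II-2 un ·: qq
Q/II-3 aff I-1×I-2: Qq
Q/II-4 aff I-1×I-2: Qq
Q/III-1 aff II-2×II-1: Qq
⇒ Q over [I-1,I-2,II-1,II-2,II-3,II-4,III-1]: 2 consistent

II-4 ∈ {Gg Qq, gg Qq}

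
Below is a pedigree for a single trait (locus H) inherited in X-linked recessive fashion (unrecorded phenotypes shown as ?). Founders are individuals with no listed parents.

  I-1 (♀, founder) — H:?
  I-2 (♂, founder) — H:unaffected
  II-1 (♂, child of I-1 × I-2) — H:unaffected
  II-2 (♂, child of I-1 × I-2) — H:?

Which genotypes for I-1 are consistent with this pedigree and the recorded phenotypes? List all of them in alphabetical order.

H/I-1 ? ·: X^HX^H|X^HX^h
H/I-2 un ·: X^HY
H/II-1 un I-1×I-2: X^HY
H/II-2 ? I-1×I-2: X^HY|X^hY
⇒ H over [I-1,I-2,II-1,II-2]: 3 consistent

I-1 ∈ {X^HX^H, X^HX^h}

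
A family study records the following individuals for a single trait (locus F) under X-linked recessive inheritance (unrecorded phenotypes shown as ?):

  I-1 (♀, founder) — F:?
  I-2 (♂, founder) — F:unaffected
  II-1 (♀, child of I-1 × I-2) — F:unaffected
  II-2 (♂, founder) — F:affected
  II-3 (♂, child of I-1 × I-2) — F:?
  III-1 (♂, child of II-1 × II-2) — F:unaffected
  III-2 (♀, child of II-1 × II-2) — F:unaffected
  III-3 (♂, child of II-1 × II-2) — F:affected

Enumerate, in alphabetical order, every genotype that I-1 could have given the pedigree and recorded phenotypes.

I-1 ∈ {X^FX^f, X^fX^f}

F/I-1 ? ·: X^FX^f|X^fX^f
F/I-2 un ·: X^FY
F/II-1 un I-1×I-2: X^FX^f
F/II-2 aff ·: X^fY
F/II-3 ? I-1×I-2: X^FY|X^fY
F/III-1 un II-1×II-2: X^FY
F/III-2 un II-1×II-2: X^FX^f
F/III-3 aff II-1×II-2: X^fY
⇒ F over [I-1,I-2,II-1,II-2,II-3,III-1,III-2,III-3]: 3 consistent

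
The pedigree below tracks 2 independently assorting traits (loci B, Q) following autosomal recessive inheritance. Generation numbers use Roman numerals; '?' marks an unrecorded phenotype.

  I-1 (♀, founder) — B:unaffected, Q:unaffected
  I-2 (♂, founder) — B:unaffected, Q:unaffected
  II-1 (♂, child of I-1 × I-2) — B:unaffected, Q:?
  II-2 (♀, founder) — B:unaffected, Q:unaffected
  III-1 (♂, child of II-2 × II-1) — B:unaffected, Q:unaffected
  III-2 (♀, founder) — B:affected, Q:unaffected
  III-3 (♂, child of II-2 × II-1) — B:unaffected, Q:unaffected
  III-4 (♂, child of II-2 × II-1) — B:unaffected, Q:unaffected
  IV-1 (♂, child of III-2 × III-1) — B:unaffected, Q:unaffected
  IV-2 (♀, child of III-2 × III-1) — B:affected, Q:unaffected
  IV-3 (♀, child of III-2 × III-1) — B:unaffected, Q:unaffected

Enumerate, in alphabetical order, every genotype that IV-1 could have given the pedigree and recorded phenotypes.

B/I-1 un ·: BB|Bb
B/I-2 un ·: BB|Bb
B/II-1 un I-1×I-2: BB|Bb
B/II-2 un ·: BB|Bb
B/III-1 un II-2×II-1: Bb
B/III-2 aff ·: bb
B/III-3 un II-2×II-1: BB|Bb
B/III-4 un II-2×II-1: BB|Bb
B/IV-1 un III-2×III-1: Bb
B/IV-2 aff III-2×III-1: bb
B/IV-3 un III-2×III-1: Bb
⇒ B over [I-1,I-2,II-1,II-2,III-1,III-2,III-3,III-4,IV-1,IV-2,IV-3]: 40 consistent
Q/I-1 un ·: QQ|Qq
Q/I-2 un ·: QQ|Qq
Q/II-1 ? I-1×I-2: QQ|Qq|qq
Q/II-2 un ·: QQ|Qq
Q/III-1 un II-2×II-1: QQ|Qq
Q/III-2 un ·: QQ|Qq
Q/III-3 un II-2×II-1: QQ|Qq
Q/III-4 un II-2×II-1: QQ|Qq
Q/IV-1 un III-2×III-1: QQ|Qq
Q/IV-2 un III-2×III-1: QQ|Qq
Q/IV-3 un III-2×III-1: QQ|Qq
⇒ Q over [I-1,I-2,II-1,II-2,III-1,III-2,III-3,III-4,IV-1,IV-2,IV-3]: 1068 consistent

IV-1 ∈ {Bb QQ, Bb Qq}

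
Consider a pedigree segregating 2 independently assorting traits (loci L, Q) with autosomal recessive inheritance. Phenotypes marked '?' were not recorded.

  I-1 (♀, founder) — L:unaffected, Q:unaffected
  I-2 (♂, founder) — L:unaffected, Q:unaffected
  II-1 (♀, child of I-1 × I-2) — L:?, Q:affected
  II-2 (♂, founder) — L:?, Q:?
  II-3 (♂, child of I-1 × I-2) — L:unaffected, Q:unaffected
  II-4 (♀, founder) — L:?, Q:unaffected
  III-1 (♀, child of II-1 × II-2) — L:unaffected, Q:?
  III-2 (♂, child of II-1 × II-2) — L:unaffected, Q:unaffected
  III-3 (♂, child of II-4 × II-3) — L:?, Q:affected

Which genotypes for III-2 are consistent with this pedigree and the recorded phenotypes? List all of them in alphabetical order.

III-2 ∈ {LL Qq, Ll Qq}

L/I-1 un ·: LL|Ll
L/I-2 un ·: LL|Ll
L/II-1 ? I-1×I-2: LL|Ll|ll
L/II-2 ? ·: LL|Ll|ll
L/II-3 un I-1×I-2: LL|Ll
L/II-4 ? ·: LL|Ll|ll
L/III-1 un II-1×II-2: LL|Ll
L/III-2 un II-1×II-2: LL|Ll
L/III-3 ? II-4×II-3: LL|Ll|ll
⇒ L over [I-1,I-2,II-1,II-2,II-3,II-4,III-1,III-2,III-3]: 541 consistent
Q/I-1 un ·: Qq
Q/I-2 un ·: Qq
Q/II-1 aff I-1×I-2: qq
Q/II-2 ? ·: QQ|Qq
Q/II-3 un I-1×I-2: Qq
Q/II-4 un ·: Qq
Q/III-1 ? II-1×II-2: Qq|qq
Q/III-2 un II-1×II-2: Qq
Q/III-3 aff II-4×II-3: qq
⇒ Q over [I-1,I-2,II-1,II-2,II-3,II-4,III-1,III-2,III-3]: 3 consistent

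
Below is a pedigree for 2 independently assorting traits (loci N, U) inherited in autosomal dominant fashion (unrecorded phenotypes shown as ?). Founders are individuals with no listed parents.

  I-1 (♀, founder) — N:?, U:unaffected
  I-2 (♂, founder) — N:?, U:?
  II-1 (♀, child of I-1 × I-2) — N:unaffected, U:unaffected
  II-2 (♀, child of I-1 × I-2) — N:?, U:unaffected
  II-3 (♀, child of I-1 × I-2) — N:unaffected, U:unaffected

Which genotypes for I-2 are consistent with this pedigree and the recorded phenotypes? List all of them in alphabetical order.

N/I-1 ? ·: nn|Nn
N/I-2 ? ·: nn|Nn
N/II-1 un I-1×I-2: nn
N/II-2 ? I-1×I-2: nn|Nn|NN
N/II-3 un I-1×I-2: nn
⇒ N over [I-1,I-2,II-1,II-2,II-3]: 8 consistent
U/I-1 un ·: uu
U/I-2 ? ·: uu|Uu
U/II-1 un I-1×I-2: uu
U/II-2 un I-1×I-2: uu
U/II-3 un I-1×I-2: uu
⇒ U over [I-1,I-2,II-1,II-2,II-3]: 2 consistent

I-2 ∈ {Nn Uu, Nn uu, nn Uu, nn uu}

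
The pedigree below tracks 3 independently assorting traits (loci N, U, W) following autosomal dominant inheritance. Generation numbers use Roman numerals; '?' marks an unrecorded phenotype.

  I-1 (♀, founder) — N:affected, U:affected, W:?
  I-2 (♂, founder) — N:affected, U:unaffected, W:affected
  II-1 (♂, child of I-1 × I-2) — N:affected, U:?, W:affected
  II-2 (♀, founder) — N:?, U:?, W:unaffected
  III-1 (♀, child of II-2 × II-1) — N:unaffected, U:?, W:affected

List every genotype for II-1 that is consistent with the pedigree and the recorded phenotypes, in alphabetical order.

N/I-1 aff ·: Nn|NN
N/I-2 aff ·: Nn|NN
N/II-1 aff I-1×I-2: Nn
N/II-2 ? ·: nn|Nn
N/III-1 un II-2×II-1: nn
⇒ N over [I-1,I-2,II-1,II-2,III-1]: 6 consistent
U/I-1 aff ·: Uu|UU
U/I-2 un ·: uu
U/II-1 ? I-1×I-2: uu|Uu
U/II-2 ? ·: uu|Uu|UU
U/III-1 ? II-2×II-1: uu|Uu|UU
⇒ U over [I-1,I-2,II-1,II-2,III-1]: 18 consistent
W/I-1 ? ·: ww|Ww|WW
W/I-2 aff ·: Ww|WW
W/II-1 aff I-1×I-2: Ww|WW
W/II-2 un ·: ww
W/III-1 aff II-2×II-1: Ww
⇒ W over [I-1,I-2,II-1,II-2,III-1]: 9 consistent

II-1 ∈ {Nn Uu WW, Nn Uu Ww, Nn uu WW, Nn uu Ww}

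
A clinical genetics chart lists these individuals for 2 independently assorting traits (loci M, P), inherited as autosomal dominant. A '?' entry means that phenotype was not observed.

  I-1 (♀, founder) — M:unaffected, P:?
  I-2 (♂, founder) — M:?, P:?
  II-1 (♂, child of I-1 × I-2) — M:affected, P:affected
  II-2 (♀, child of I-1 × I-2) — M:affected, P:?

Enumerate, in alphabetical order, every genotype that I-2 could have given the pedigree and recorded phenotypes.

M/I-1 un ·: mm
M/I-2 ? ·: Mm|MM
M/II-1 aff I-1×I-2: Mm
M/II-2 aff I-1×I-2: Mm
⇒ M over [I-1,I-2,II-1,II-2]: 2 consistent
P/I-1 ? ·: pp|Pp|PP
P/I-2 ? ·: pp|Pp|PP
P/II-1 aff I-1×I-2: Pp|PP
P/II-2 ? I-1×I-2: pp|Pp|PP
⇒ P over [I-1,I-2,II-1,II-2]: 21 consistent

I-2 ∈ {MM PP, MM Pp, MM pp, Mm PP, Mm Pp, Mm pp}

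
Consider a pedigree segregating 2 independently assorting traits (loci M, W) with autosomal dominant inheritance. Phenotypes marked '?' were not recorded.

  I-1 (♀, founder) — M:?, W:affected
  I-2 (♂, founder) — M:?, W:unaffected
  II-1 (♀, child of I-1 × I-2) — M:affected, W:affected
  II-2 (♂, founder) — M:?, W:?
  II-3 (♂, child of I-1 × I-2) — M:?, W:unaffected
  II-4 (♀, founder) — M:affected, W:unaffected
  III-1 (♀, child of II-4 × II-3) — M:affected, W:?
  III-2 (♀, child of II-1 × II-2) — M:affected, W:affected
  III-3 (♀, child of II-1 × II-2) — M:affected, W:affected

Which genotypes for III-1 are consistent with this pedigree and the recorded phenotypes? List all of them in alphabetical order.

M/I-1 ? ·: mm|Mm|MM
M/I-2 ? ·: mm|Mm|MM
M/II-1 aff I-1×I-2: Mm|MM
M/II-2 ? ·: mm|Mm|MM
M/II-3 ? I-1×I-2: mm|Mm|MM
M/II-4 aff ·: Mm|MM
M/III-1 aff II-4×II-3: Mm|MM
M/III-2 aff II-1×II-2: Mm|MM
M/III-3 aff II-1×II-2: Mm|MM
⇒ M over [I-1,I-2,II-1,II-2,II-3,II-4,III-1,III-2,III-3]: 543 consistent
W/I-1 aff ·: Ww
W/I-2 un ·: ww
W/II-1 aff I-1×I-2: Ww
W/II-2 ? ·: ww|Ww|WW
W/II-3 un I-1×I-2: ww
W/II-4 un ·: ww
W/III-1 ? II-4×II-3: ww
W/III-2 aff II-1×II-2: Ww|WW
W/III-3 aff II-1×II-2: Ww|WW
⇒ W over [I-1,I-2,II-1,II-2,II-3,II-4,III-1,III-2,III-3]: 9 consistent

III-1 ∈ {MM ww, Mm ww}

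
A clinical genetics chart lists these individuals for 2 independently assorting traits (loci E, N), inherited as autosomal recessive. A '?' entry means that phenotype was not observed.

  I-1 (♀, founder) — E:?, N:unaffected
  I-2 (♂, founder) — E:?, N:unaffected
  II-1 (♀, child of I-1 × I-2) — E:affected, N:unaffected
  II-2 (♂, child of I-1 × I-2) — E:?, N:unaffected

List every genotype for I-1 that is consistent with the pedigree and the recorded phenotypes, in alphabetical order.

I-1 ∈ {Ee NN, Ee Nn, ee NN, ee Nn}

E/I-1 ? ·: Ee|ee
E/I-2 ? ·: Ee|ee
E/II-1 aff I-1×I-2: ee
E/II-2 ? I-1×I-2: EE|Ee|ee
⇒ E over [I-1,I-2,II-1,II-2]: 8 consistent
N/I-1 un ·: NN|Nn
N/I-2 un ·: NN|Nn
N/II-1 un I-1×I-2: NN|Nn
N/II-2 un I-1×I-2: NN|Nn
⇒ N over [I-1,I-2,II-1,II-2]: 13 consistent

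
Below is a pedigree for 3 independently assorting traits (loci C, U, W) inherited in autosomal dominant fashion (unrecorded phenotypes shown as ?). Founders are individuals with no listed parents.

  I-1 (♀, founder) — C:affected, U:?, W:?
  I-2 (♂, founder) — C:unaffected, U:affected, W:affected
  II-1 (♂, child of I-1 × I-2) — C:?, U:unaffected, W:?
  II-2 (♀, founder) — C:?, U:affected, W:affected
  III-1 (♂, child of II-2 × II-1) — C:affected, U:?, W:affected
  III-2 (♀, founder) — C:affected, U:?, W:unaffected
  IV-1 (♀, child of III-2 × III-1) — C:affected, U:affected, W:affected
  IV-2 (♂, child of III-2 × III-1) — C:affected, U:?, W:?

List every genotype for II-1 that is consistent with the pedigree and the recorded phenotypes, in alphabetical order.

II-1 ∈ {Cc uu WW, Cc uu Ww, Cc uu ww, cc uu WW, cc uu Ww, cc uu ww}

C/I-1 aff ·: Cc|CC
C/I-2 un ·: cc
C/II-1 ? I-1×I-2: cc|Cc
C/II-2 ? ·: cc|Cc|CC
C/III-1 aff II-2×II-1: Cc|CC
C/III-2 aff ·: Cc|CC
C/IV-1 aff III-2×III-1: Cc|CC
C/IV-2 aff III-2×III-1: Cc|CC
⇒ C over [I-1,I-2,II-1,II-2,III-1,III-2,IV-1,IV-2]: 84 consistent
U/I-1 ? ·: uu|Uu
U/I-2 aff ·: Uu
U/II-1 un I-1×I-2: uu
U/II-2 aff ·: Uu|UU
U/III-1 ? II-2×II-1: uu|Uu
U/III-2 ? ·: uu|Uu|UU
U/IV-1 aff III-2×III-1: Uu|UU
U/IV-2 ? III-2×III-1: uu|Uu|UU
⇒ U over [I-1,I-2,II-1,II-2,III-1,III-2,IV-1,IV-2]: 54 consistent
W/I-1 ? ·: ww|Ww|WW
W/I-2 aff ·: Ww|WW
W/II-1 ? I-1×I-2: ww|Ww|WW
W/II-2 aff ·: Ww|WW
W/III-1 aff II-2×II-1: Ww|WW
W/III-2 un ·: ww
W/IV-1 aff III-2×III-1: Ww
W/IV-2 ? III-2×III-1: ww|Ww
⇒ W over [I-1,I-2,II-1,II-2,III-1,III-2,IV-1,IV-2]: 54 consistent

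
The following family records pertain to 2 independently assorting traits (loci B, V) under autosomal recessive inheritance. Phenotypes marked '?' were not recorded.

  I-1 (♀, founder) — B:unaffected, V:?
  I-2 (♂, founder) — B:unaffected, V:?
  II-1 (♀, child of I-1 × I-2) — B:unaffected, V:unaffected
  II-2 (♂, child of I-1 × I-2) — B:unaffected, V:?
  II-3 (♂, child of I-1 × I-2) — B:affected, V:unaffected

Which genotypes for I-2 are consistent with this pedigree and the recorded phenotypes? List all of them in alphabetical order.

I-2 ∈ {Bb VV, Bb Vv, Bb vv}

B/I-1 un ·: Bb
B/I-2 un ·: Bb
B/II-1 un I-1×I-2: BB|Bb
B/II-2 un I-1×I-2: BB|Bb
B/II-3 aff I-1×I-2: bb
⇒ B over [I-1,I-2,II-1,II-2,II-3]: 4 consistent
V/I-1 ? ·: VV|Vv|vv
V/I-2 ? ·: VV|Vv|vv
V/II-1 un I-1×I-2: VV|Vv
V/II-2 ? I-1×I-2: VV|Vv|vv
V/II-3 un I-1×I-2: VV|Vv
⇒ V over [I-1,I-2,II-1,II-2,II-3]: 35 consistent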